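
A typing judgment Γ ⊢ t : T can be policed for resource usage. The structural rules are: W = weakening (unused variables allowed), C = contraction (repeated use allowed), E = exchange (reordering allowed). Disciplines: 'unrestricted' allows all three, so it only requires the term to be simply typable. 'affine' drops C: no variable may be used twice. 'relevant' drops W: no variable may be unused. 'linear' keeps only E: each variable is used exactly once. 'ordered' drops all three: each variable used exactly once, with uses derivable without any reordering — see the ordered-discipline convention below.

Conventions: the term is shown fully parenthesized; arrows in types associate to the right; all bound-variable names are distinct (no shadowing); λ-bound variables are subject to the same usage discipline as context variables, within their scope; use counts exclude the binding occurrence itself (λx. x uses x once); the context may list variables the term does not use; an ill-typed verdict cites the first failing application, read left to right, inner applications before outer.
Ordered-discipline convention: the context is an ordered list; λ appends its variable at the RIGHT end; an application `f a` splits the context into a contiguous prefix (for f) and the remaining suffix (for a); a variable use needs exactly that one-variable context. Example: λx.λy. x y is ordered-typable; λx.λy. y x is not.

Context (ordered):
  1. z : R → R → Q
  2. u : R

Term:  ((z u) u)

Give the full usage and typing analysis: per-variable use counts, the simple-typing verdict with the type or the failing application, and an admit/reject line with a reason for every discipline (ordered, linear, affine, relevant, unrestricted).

use counts: z: 1, u: 2
order of uses: z, u, u
typing: well-typed at Q
ordered: ✗ — uses contraction: u ×2
linear: ✗ — uses contraction: u ×2
affine: ✗ — uses contraction: u ×2
relevant: ✓ — at least one use each (z, u)
unrestricted: ✓ — typability at Q is all that's needed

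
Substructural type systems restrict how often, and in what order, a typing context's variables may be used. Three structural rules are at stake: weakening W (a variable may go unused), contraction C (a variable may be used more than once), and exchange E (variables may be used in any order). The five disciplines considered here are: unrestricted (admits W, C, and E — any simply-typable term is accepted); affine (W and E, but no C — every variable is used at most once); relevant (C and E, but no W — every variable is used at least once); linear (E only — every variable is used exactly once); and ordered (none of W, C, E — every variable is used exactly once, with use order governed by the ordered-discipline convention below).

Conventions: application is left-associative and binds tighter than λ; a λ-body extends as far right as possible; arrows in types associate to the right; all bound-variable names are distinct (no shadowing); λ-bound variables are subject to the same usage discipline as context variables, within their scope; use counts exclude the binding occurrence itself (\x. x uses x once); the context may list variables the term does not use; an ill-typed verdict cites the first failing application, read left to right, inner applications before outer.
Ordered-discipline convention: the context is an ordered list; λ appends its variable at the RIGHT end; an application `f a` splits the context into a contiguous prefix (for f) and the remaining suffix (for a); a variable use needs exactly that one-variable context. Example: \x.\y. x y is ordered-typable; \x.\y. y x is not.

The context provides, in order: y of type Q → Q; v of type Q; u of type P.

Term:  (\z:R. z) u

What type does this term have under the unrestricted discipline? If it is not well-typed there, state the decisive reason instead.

not well-typed under unrestricted — not simply typable
counts: y: 0; v: 0; u: 1; z [bound]: 1
order of uses: z, u
typing: ill-typed: argument of type P where R is required
across the five disciplines: ordered ✗; linear ✗; affine ✗; relevant ✗; unrestricted ✗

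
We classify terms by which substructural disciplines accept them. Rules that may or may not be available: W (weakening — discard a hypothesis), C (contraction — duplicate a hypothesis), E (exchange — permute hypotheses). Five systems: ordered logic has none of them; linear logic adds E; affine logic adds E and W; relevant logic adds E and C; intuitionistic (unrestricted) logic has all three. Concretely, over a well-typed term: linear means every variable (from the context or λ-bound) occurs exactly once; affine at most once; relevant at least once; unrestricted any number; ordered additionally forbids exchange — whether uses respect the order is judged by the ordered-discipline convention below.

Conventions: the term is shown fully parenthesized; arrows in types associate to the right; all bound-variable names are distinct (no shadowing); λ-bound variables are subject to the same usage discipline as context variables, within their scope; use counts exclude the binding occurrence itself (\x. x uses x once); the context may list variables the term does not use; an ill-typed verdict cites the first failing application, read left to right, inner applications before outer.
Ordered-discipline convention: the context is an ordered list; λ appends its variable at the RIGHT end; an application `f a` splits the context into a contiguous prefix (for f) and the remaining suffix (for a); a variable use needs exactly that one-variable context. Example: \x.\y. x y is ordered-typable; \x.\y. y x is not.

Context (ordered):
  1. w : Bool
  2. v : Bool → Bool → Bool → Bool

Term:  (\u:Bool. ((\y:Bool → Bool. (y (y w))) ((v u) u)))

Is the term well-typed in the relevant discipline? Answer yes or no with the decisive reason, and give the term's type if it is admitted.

yes — every one of w, v, u, y appears; term : Bool → Bool
counts: w ×1, v ×1, u [bound] ×2, y [bound] ×2
uses in reading order: y, y, w, v, u, u
typing: well-typed — term : Bool → Bool
across the five disciplines: ordered ✗; linear ✗; affine ✗; relevant ✓; unrestricted ✓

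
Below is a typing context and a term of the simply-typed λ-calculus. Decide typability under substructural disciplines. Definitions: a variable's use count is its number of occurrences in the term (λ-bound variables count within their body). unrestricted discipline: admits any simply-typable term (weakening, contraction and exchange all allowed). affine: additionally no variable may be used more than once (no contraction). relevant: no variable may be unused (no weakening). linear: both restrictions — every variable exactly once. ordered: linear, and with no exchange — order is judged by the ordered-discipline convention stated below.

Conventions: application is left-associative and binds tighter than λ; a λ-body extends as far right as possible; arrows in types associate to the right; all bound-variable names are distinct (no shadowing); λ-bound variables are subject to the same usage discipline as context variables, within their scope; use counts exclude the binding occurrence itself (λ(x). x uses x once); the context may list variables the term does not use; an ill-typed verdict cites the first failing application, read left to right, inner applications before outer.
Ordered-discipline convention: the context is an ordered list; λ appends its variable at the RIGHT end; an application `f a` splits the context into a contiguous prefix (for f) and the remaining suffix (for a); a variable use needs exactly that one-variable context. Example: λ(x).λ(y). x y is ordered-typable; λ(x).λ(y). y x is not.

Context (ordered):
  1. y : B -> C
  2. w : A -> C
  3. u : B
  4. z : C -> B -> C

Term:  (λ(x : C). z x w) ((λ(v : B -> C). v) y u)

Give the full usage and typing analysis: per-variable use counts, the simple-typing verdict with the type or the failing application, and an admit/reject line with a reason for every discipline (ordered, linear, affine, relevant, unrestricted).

variable uses: y=1; w=1; u=1; z=1; x (λ-bound)=1; v (λ-bound)=1
order of uses: z, x, w, v, y, u
typing: ill-typed: a function awaiting B gets A -> C
ordered: ✗, the type mismatch rejects it
linear: ✗, not simply typable
affine: ✗, fails simple typing
relevant: ✗, a type mismatch blocks all five
unrestricted: ✗, the type mismatch rejects it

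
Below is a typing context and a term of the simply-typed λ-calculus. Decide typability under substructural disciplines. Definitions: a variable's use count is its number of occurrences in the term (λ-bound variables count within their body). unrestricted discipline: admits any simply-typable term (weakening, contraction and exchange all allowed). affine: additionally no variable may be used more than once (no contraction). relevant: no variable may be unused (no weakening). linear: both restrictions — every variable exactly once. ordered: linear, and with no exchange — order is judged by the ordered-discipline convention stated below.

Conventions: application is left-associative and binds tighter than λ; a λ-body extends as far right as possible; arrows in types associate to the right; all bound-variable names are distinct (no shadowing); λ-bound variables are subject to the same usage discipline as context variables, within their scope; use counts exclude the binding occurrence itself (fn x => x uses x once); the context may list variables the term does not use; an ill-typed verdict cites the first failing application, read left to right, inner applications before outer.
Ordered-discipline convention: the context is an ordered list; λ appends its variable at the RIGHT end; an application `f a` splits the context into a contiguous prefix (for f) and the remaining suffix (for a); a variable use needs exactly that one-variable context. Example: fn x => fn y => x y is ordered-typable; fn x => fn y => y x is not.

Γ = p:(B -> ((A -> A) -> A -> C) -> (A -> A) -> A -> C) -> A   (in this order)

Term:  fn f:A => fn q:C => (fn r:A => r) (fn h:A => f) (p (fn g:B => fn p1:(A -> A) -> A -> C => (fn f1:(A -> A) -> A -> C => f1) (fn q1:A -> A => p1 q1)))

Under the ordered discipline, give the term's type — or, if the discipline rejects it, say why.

not well-typed under ordered — the type mismatch rejects it
variable uses: p=1; f [bound]=1; q [bound]=0; r [bound]=1; h [bound]=0; g [bound]=0; p1 [bound]=1; f1 [bound]=1; q1 [bound]=1
left-to-right use order: r, f, p, f1, p1, q1
typing: ill-typed: argument of type A -> A where A is required
all disciplines: ordered ✗ · linear ✗ · affine ✗ · relevant ✗ · unrestricted ✗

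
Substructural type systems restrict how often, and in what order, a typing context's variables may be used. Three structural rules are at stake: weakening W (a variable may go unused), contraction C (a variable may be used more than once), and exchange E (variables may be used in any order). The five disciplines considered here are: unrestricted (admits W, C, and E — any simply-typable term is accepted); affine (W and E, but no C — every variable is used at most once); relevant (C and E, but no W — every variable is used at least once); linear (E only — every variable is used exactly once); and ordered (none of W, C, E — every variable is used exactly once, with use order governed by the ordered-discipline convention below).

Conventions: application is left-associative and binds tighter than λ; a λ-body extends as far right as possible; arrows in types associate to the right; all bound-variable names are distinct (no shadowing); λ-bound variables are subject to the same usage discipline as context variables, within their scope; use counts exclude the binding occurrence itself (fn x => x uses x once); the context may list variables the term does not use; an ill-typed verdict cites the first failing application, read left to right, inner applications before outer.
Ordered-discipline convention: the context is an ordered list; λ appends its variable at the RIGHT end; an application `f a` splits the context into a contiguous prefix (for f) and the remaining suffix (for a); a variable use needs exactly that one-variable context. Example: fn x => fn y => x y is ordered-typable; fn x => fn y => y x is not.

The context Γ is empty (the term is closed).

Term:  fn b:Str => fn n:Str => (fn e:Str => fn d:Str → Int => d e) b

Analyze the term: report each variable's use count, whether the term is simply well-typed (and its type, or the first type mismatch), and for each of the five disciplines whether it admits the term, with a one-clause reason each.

use counts: b (bound): 1, n (bound): 0, e (bound): 1, d (bound): 1
order of uses: d, e, b
typing: the term checks, with type Str → Str → (Str → Int) → Int
ordered: ✗ — needs weakening: n unused
linear: ✗ — needs weakening: n unused
affine: ✓ — b, n, e, d: no repeats, contraction unneeded
relevant: ✗ — needs weakening: n unused
unrestricted: ✓ — simply typable at Str → Str → (Str → Int) → Int; W, C, E all held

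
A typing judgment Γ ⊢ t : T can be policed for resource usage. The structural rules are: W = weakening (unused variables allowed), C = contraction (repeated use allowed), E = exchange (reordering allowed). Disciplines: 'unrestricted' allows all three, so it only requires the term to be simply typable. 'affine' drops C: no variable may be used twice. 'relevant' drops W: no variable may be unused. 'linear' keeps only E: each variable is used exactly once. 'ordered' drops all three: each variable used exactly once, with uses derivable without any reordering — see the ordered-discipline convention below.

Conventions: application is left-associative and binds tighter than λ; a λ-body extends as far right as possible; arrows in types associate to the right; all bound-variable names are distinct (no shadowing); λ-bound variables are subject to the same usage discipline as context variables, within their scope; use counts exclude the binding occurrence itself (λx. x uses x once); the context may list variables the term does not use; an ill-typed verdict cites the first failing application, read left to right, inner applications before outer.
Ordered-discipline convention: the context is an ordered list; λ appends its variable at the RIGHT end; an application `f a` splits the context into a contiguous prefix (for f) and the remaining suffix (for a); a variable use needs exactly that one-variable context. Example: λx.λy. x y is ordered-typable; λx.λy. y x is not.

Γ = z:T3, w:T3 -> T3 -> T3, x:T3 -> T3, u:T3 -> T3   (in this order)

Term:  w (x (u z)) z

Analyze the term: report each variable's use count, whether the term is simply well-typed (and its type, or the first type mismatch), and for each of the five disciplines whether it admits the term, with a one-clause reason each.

counts: z: 2, w: 1, x: 1, u: 1
uses in reading order: w, x, u, z, z
typing: the term checks, with type T3
ordered ✗ (uses contraction: z ×2)
linear ✗ (uses contraction: z ×2)
affine ✗ (uses contraction: z ×2)
relevant ✓ (z, w, x, u: all used, weakening unneeded)
unrestricted ✓ (type-checks (T3) and nothing is barred)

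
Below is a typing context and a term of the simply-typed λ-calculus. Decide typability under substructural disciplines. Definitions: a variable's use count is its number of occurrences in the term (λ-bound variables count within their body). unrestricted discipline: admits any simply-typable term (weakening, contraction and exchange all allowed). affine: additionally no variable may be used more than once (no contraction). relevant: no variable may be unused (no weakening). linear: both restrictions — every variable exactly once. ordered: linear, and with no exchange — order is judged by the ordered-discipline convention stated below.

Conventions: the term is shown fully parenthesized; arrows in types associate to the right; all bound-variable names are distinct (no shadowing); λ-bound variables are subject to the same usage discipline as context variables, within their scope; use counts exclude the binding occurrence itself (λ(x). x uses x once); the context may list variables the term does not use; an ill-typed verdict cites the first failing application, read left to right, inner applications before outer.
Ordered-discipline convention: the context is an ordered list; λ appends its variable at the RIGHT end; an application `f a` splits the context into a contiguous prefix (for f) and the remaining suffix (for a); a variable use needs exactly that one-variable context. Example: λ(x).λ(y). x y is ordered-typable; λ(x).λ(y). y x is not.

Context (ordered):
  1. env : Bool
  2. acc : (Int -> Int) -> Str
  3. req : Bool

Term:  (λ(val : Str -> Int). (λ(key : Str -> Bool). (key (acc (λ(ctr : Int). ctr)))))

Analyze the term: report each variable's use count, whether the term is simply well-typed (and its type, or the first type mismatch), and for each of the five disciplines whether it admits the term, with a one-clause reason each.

usage: env=0, acc=1, req=0, val (λ-bound)=0, key (λ-bound)=1, ctr (λ-bound)=1
use order (left to right): key, acc, ctr
typing: ✓ — (Str -> Int) -> (Str -> Bool) -> Bool
ordered ✗ (env, req, val never used (weakening))
linear ✗ (env, req, val never used (weakening))
affine ✓ (env, acc, req, val, key, ctr: no repeats, contraction unneeded)
relevant ✗ (env, req, val never used (weakening))
unrestricted ✓ (type-checks ((Str -> Int) -> (Str -> Bool) -> Bool) and nothing is barred)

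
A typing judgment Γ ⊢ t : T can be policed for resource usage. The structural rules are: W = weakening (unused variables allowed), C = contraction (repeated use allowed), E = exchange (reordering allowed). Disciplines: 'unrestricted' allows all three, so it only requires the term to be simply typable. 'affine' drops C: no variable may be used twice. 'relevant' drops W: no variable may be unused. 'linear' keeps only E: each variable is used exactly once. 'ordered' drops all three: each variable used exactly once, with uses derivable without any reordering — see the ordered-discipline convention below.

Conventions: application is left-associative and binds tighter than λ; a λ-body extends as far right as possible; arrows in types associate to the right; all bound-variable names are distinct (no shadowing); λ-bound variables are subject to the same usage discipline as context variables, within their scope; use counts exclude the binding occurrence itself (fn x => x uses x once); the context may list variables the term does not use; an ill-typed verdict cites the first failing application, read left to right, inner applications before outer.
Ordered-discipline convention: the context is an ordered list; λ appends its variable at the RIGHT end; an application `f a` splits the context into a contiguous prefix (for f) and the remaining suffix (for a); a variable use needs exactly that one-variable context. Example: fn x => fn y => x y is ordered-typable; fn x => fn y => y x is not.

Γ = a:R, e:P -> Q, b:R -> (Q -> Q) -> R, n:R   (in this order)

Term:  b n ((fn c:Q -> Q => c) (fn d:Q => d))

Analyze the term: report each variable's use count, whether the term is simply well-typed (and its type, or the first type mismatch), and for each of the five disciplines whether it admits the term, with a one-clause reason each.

usage: a=0, e=0, b=1, n=1, c (bound)=1, d (bound)=1
order of uses: b, n, c, d
typing: well-typed at R
ordered: ✗, a, e left unused
linear: ✗, a, e left unused
affine: ✓, at most one use each (a, e, b, n, c, d)
relevant: ✗, a, e left unused
unrestricted: ✓, simply typable at R; W, C, E all held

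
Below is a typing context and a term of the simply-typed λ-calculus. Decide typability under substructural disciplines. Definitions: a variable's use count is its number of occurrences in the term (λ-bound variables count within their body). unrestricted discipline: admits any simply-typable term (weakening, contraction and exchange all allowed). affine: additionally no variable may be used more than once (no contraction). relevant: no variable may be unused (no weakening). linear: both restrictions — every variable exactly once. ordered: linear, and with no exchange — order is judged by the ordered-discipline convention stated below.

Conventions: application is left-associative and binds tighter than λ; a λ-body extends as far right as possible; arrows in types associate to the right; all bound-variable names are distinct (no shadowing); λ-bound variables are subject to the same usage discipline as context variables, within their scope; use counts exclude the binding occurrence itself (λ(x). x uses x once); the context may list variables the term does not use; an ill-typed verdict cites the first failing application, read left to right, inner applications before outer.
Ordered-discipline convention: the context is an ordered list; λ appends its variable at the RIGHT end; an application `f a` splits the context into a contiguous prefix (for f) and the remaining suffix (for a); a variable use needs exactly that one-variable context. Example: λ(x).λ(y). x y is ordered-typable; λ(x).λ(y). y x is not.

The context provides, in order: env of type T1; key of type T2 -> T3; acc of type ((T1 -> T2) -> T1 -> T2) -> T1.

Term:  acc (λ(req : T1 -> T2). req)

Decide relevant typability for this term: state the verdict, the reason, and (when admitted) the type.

no — env, key never used (weakening)
variable uses: env: 0, key: 0, acc: 1, req (λ-bound): 1
left-to-right use order: acc, req
typing: the term checks, with type T1
per-discipline verdicts: ordered ✗; linear ✗; affine ✓; relevant ✗; unrestricted ✓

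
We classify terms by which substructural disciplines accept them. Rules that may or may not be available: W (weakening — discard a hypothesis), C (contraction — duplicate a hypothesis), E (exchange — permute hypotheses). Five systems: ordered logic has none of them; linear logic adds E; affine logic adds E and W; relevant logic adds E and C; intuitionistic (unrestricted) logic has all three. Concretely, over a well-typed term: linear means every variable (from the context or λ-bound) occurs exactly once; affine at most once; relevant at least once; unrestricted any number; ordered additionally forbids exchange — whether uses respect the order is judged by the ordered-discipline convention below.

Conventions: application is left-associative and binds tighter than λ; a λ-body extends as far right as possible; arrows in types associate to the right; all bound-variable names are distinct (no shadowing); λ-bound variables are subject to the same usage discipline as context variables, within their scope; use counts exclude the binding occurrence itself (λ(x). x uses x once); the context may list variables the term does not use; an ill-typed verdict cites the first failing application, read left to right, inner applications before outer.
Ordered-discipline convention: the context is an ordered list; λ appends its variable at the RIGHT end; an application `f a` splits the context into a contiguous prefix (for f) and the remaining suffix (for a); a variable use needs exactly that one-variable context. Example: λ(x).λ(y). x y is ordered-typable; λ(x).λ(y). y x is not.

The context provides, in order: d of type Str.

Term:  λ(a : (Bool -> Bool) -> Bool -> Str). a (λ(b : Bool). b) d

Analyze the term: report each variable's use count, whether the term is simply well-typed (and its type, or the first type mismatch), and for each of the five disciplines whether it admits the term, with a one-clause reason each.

use counts: d ×1; a [bound] ×1; b [bound] ×1
uses in reading order: a, b, d
typing: ill-typed: an argument Str mismatches the expected Bool
ordered ✗ (not simply typable)
linear ✗ (fails simple typing)
affine ✗ (a type mismatch blocks all five)
relevant ✗ (the type mismatch rejects it)
unrestricted ✗ (not simply typable)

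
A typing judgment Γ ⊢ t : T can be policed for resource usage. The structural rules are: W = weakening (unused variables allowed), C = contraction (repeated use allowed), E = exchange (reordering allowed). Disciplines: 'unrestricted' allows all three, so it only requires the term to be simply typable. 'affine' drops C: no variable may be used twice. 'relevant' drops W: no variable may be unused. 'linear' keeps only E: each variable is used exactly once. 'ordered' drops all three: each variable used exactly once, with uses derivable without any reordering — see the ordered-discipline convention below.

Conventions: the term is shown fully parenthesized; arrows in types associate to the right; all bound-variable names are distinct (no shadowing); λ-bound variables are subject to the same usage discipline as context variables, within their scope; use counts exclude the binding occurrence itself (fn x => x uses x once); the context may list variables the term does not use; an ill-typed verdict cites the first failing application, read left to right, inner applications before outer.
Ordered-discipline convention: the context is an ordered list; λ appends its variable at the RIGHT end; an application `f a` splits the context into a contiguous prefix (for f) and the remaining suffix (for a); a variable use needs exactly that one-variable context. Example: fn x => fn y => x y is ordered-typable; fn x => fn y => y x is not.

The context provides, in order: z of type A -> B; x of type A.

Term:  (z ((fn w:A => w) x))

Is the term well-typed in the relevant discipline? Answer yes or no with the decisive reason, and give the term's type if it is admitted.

yes — at least one use each (z, x, w); term : B
usage: z ×1; x ×1; w [bound] ×1
use order (left to right): z, w, x
typing: the term checks, with type B
per-discipline verdicts: ordered ✓ | linear ✓ | affine ✓ | relevant ✓ | unrestricted ✓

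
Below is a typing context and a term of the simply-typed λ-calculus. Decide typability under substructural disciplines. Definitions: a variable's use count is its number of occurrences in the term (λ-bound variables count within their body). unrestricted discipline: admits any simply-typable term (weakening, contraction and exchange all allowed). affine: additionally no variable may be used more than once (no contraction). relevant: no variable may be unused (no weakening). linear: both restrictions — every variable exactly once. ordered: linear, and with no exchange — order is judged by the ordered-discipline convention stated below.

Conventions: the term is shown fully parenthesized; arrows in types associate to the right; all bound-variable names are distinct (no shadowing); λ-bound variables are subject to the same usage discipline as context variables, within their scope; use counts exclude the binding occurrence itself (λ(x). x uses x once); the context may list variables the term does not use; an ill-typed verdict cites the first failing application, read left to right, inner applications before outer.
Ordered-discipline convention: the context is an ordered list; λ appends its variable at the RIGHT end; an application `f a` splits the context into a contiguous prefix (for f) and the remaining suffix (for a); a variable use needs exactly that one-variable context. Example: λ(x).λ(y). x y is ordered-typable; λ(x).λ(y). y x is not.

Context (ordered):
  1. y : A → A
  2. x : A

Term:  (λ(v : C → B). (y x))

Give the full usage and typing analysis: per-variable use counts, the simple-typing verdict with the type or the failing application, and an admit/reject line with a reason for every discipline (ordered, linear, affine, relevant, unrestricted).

use counts: y=1; x=1; v (bound)=0
order of uses: y, x
typing: well-typed at (C → B) → A
ordered ✗ (needs weakening: v unused)
linear ✗ (needs weakening: v unused)
affine ✓ (no duplicate uses among y, x, v)
relevant ✗ (needs weakening: v unused)
unrestricted ✓ (well-typed at (C → B) → A; no restrictions here)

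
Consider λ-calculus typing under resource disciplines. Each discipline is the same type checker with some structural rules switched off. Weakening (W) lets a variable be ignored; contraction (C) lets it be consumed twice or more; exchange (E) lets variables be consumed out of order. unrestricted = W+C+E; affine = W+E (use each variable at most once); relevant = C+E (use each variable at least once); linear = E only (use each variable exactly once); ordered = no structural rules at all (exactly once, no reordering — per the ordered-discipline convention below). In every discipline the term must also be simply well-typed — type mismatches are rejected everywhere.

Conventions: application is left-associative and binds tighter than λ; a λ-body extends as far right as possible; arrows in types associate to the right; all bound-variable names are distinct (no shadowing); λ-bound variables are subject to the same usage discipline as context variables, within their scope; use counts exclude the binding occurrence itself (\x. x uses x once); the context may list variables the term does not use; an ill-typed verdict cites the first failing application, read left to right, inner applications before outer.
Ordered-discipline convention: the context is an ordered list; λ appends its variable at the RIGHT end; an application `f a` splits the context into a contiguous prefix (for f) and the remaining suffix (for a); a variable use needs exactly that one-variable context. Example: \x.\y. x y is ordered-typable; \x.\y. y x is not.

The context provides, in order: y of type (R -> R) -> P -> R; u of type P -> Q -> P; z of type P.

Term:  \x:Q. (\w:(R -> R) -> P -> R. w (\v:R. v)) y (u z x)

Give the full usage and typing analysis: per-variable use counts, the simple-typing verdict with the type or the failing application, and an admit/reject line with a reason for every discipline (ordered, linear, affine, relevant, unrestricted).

variable uses: y ×1, u ×1, z ×1, x (λ-bound) ×1, w (λ-bound) ×1, v (λ-bound) ×1
use order (left to right): w, v, y, u, z, x
typing: the term checks, with type Q -> R
ordered ✓ (y, u, z, x, w, v: once each, no exchange needed)
linear ✓ (single use per variable (y, u, z, x, w, v))
affine ✓ (y, u, z, x, w, v: no repeats, contraction unneeded)
relevant ✓ (none of y, u, z, x, w, v goes unused)
unrestricted ✓ (typability at Q -> R is all that's needed)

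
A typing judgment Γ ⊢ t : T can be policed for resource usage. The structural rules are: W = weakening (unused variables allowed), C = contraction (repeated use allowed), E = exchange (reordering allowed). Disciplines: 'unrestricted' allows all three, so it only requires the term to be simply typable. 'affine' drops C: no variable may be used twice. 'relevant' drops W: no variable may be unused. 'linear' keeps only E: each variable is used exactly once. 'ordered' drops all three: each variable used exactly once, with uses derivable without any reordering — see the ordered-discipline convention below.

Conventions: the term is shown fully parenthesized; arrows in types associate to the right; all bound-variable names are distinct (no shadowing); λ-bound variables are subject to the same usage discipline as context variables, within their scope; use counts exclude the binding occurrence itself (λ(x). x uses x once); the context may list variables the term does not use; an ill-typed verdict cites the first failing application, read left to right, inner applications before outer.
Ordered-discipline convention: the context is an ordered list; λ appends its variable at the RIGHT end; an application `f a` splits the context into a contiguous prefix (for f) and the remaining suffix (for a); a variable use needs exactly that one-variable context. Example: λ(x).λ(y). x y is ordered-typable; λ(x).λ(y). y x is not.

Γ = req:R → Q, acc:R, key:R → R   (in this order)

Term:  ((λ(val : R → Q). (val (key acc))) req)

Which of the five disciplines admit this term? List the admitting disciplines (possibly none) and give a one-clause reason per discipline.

admitted by: linear, affine, relevant, unrestricted
use counts: req ×1; acc ×1; key ×1; val (bound) ×1
use order (left to right): val, key, acc, req
typing: ✓ — Q
ordered ✗ (no contiguous prefix/suffix split fits val, key, acc, req)
linear ✓ (single use per variable (req, acc, key, val))
affine ✓ (none of req, acc, key, val used more than once)
relevant ✓ (req, acc, key, val: all used, weakening unneeded)
unrestricted ✓ (type-checks (Q) and nothing is barred)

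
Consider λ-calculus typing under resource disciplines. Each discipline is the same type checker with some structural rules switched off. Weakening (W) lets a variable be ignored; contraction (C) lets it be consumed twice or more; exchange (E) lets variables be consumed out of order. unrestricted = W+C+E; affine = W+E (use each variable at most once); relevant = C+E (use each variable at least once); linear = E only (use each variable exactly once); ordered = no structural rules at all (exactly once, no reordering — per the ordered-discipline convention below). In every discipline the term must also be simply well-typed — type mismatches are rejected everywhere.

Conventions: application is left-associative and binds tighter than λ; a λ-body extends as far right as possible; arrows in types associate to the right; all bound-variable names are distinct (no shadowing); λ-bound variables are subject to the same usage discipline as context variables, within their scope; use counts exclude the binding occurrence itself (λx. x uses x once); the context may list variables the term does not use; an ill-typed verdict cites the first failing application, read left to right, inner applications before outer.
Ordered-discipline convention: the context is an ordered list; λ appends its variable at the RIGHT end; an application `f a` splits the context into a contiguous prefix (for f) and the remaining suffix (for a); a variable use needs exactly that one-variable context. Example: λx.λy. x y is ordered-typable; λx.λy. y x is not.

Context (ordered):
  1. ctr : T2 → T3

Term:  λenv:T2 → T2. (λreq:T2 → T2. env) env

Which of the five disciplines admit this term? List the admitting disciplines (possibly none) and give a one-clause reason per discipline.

admitting disciplines: unrestricted
usage: ctr=0; env [bound]=2; req [bound]=0
use order (left to right): env, env
typing: ✓ — (T2 → T2) → T2 → T2
ordered ✗ (env ×2 used more than once (contraction); ctr, req never used (weakening))
linear ✗ (env ×2 used more than once (contraction); ctr, req never used (weakening))
affine ✗ (env ×2 used more than once (contraction))
relevant ✗ (ctr, req never used (weakening))
unrestricted ✓ (well-typed at (T2 → T2) → T2 → T2; no restrictions here)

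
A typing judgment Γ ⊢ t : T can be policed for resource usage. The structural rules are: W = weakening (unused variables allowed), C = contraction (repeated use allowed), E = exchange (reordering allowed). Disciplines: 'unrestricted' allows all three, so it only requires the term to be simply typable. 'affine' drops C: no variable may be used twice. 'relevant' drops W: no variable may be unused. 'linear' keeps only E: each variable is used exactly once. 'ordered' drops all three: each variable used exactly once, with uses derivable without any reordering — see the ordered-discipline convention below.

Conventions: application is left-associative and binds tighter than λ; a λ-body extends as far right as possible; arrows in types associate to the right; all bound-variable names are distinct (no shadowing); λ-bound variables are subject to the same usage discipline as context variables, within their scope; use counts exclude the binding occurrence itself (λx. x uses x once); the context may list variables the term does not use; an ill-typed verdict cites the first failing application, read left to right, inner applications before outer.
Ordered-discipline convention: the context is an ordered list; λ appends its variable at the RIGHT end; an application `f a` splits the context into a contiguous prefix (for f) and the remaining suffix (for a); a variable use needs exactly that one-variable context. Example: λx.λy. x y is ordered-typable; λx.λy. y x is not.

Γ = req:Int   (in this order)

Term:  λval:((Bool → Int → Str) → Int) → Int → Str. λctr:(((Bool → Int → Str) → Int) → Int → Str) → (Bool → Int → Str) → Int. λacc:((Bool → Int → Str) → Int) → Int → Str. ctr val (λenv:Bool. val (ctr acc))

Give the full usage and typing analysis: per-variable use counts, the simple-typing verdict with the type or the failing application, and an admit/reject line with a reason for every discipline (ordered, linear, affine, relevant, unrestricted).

counts: req: 0×, val (λ-bound): 2×, ctr (λ-bound): 2×, acc (λ-bound): 1×, env (λ-bound): 0×
uses in reading order: ctr, val, val, ctr, acc
typing: well-typed at (((Bool → Int → Str) → Int) → Int → Str) → ((((Bool → Int → Str) → Int) → Int → Str) → (Bool → Int → Str) → Int) → (((Bool → Int → Str) → Int) → Int → Str) → Int
ordered: ✗ — needs contraction — val ×2, ctr ×2; unused: req, env — weakening required
linear: ✗ — needs contraction — val ×2, ctr ×2; unused: req, env — weakening required
affine: ✗ — needs contraction — val ×2, ctr ×2
relevant: ✗ — unused: req, env — weakening required
unrestricted: ✓ — simply typable at (((Bool → Int → Str) → Int) → Int → Str) → ((((Bool → Int → Str) → Int) → Int → Str) → (Bool → Int → Str) → Int) → (((Bool → Int → Str) → Int) → Int → Str) → Int; W, C, E all held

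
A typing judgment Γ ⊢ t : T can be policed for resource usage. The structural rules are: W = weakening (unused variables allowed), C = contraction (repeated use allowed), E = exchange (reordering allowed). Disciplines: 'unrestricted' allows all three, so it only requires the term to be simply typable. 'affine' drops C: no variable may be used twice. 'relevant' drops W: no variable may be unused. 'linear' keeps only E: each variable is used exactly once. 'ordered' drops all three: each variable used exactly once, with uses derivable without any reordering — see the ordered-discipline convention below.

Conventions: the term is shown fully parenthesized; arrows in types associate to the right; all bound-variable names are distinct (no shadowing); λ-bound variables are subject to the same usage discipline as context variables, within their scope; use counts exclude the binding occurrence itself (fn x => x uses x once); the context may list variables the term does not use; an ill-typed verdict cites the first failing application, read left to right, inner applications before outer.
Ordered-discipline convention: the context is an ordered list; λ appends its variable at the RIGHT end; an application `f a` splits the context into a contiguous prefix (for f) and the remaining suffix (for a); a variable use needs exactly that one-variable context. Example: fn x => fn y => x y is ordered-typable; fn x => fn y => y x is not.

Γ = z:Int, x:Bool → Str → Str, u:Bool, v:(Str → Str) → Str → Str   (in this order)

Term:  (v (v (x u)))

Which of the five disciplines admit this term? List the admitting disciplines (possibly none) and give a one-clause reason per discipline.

admitted in: unrestricted
variable uses: z: 0×, x: 1×, u: 1×, v: 2×
left-to-right use order: v, v, x, u
typing: well-typed at Str → Str
ordered: ✗ — v ×2 used more than once (contraction); z left unused
linear: ✗ — v ×2 used more than once (contraction); z left unused
affine: ✗ — v ×2 used more than once (contraction)
relevant: ✗ — z left unused
unrestricted: ✓ — type-checks (Str → Str) and nothing is barred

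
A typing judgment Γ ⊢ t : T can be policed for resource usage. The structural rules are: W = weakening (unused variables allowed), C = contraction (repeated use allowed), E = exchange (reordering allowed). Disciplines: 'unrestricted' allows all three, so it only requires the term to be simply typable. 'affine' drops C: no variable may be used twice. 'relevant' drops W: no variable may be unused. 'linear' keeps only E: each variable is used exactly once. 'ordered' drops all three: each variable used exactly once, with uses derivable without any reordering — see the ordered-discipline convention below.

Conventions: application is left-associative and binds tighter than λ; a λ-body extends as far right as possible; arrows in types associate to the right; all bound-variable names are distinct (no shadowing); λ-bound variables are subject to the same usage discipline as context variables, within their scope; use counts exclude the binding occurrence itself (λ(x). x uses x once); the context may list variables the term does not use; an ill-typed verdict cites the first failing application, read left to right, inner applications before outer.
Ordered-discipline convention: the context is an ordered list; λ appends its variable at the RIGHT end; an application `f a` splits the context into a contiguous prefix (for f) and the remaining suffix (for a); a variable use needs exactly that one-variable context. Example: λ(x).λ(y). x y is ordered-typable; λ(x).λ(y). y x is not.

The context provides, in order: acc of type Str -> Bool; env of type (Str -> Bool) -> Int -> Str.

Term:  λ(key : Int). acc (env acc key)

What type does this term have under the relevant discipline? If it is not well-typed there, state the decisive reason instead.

term : Int -> Bool
use counts: acc ×2, env ×1, key [bound] ×1
order of uses: acc, env, acc, key
typing: the term checks, with type Int -> Bool
summary: ordered ✗ | linear ✗ | affine ✗ | relevant ✓ | unrestricted ✓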